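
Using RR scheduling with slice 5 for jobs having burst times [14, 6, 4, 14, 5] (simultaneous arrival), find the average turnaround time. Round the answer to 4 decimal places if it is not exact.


Time quantum = 5
Execution trace:
  J1 runs 5 units, time = 5
  J2 runs 5 units, time = 10
  J3 runs 4 units, time = 14
  J4 runs 5 units, time = 19
  J5 runs 5 units, time = 24
  J1 runs 5 units, time = 29
  J2 runs 1 units, time = 30
  J4 runs 5 units, time = 35
  J1 runs 4 units, time = 39
  J4 runs 4 units, time = 43
Finish times: [39, 30, 14, 43, 24]
Average turnaround = 150/5 = 30.0

30.0


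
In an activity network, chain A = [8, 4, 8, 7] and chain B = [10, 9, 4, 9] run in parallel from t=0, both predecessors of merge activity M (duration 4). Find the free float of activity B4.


ES(B4) = sum of predecessors on chain B = 23
EF(B4) = ES + duration = 23 + 9 = 32
Successor of B4 is M. ES(M) = max(sum(A), sum(B)) = max(27, 32) = 32
Free float = ES(successor) - EF(current) = 32 - 32 = 0

0


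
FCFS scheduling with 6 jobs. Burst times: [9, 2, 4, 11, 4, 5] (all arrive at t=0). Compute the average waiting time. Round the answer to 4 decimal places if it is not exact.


FCFS order (as given): [9, 2, 4, 11, 4, 5]
Waiting times:
  Job 1: wait = 0
  Job 2: wait = 9
  Job 3: wait = 11
  Job 4: wait = 15
  Job 5: wait = 26
  Job 6: wait = 30
Sum of waiting times = 91
Average waiting time = 91/6 = 15.1667

15.1667


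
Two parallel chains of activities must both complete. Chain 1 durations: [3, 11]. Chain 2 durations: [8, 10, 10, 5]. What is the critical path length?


Path A total = 3 + 11 = 14
Path B total = 8 + 10 + 10 + 5 = 33
Critical path = longest path = max(14, 33) = 33

33


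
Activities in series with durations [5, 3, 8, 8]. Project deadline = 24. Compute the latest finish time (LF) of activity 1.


LF(activity 1) = deadline - sum of successor durations
Successors: activities 2 through 4 with durations [3, 8, 8]
Sum of successor durations = 19
LF = 24 - 19 = 5

5


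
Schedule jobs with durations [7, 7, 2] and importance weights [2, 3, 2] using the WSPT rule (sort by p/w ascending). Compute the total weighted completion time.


Compute p/w ratios and sort ascending (WSPT): [(2, 2), (7, 3), (7, 2)]
Compute weighted completion times:
  Job (p=2,w=2): C=2, w*C=2*2=4
  Job (p=7,w=3): C=9, w*C=3*9=27
  Job (p=7,w=2): C=16, w*C=2*16=32
Total weighted completion time = 63

63


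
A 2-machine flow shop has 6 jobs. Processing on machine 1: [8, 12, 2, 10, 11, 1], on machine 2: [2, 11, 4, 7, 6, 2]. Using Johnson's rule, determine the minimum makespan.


Apply Johnson's rule:
  Group 1 (a <= b): [(6, 1, 2), (3, 2, 4)]
  Group 2 (a > b): [(2, 12, 11), (4, 10, 7), (5, 11, 6), (1, 8, 2)]
Optimal job order: [6, 3, 2, 4, 5, 1]
Schedule:
  Job 6: M1 done at 1, M2 done at 3
  Job 3: M1 done at 3, M2 done at 7
  Job 2: M1 done at 15, M2 done at 26
  Job 4: M1 done at 25, M2 done at 33
  Job 5: M1 done at 36, M2 done at 42
  Job 1: M1 done at 44, M2 done at 46
Makespan = 46

46


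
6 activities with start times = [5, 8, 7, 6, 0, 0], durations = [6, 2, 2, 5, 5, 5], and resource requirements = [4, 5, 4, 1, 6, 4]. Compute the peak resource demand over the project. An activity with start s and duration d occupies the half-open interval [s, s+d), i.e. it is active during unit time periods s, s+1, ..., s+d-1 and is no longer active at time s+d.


Each activity i is active on [start_i, start_i + duration_i).
Compute total resource usage per time slot:
  t=0: active resources = [6, 4], total = 10
  t=1: active resources = [6, 4], total = 10
  t=2: active resources = [6, 4], total = 10
  t=3: active resources = [6, 4], total = 10
  t=4: active resources = [6, 4], total = 10
  t=5: active resources = [4], total = 4
  t=6: active resources = [4, 1], total = 5
  t=7: active resources = [4, 4, 1], total = 9
  t=8: active resources = [4, 5, 4, 1], total = 14
  t=9: active resources = [4, 5, 1], total = 10
  t=10: active resources = [4, 1], total = 5
Peak resource demand = 14

14


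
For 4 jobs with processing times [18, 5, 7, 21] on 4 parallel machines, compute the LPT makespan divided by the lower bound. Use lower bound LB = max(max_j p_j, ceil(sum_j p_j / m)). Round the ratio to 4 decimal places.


LPT order: [21, 18, 7, 5]
Machine loads after assignment: [21, 18, 7, 5]
LPT makespan = 21
Lower bound = max(max_job, ceil(total/4)) = max(21, 13) = 21
Ratio = 21 / 21 = 1.0

1.0


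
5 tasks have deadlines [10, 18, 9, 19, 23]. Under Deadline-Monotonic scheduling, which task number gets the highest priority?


Sort tasks by relative deadline (ascending):
  Task 3: deadline = 9
  Task 1: deadline = 10
  Task 2: deadline = 18
  Task 4: deadline = 19
  Task 5: deadline = 23
Priority order (highest first): [3, 1, 2, 4, 5]
Highest priority task = 3

3


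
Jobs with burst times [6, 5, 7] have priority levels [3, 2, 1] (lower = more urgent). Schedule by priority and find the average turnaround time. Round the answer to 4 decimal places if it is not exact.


Sort by priority (ascending = highest first):
Order: [(1, 7), (2, 5), (3, 6)]
Completion times:
  Priority 1, burst=7, C=7
  Priority 2, burst=5, C=12
  Priority 3, burst=6, C=18
Average turnaround = 37/3 = 12.3333

12.3333


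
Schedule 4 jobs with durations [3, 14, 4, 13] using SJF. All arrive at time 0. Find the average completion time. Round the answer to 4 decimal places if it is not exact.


SJF order (ascending): [3, 4, 13, 14]
Completion times:
  Job 1: burst=3, C=3
  Job 2: burst=4, C=7
  Job 3: burst=13, C=20
  Job 4: burst=14, C=34
Average completion = 64/4 = 16.0

16.0


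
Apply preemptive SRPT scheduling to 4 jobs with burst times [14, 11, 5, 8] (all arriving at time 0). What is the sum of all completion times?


Since all jobs arrive at t=0, SRPT equals SPT ordering.
SPT order: [5, 8, 11, 14]
Completion times:
  Job 1: p=5, C=5
  Job 2: p=8, C=13
  Job 3: p=11, C=24
  Job 4: p=14, C=38
Total completion time = 5 + 13 + 24 + 38 = 80

80


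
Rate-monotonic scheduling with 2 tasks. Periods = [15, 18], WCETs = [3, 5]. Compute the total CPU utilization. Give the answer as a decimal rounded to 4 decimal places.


Compute individual utilizations (exact fractions):
  Task 1: C/T = 3/15 = 1/5 (approx. 0.2)
  Task 2: C/T = 5/18 (approx. 0.2778)
Total utilization U = 1/5 + 5/18 = 43/90
Rounded to 4 decimal places: U = 0.4778
RM (Liu & Layland) bound for 2 tasks = 0.828427; compare with U = 43/90 (approx. 0.477778)
U <= bound, so schedulable by RM sufficient condition.

0.4778


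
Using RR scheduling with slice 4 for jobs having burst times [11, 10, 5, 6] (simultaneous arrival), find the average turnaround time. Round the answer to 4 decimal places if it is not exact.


Time quantum = 4
Execution trace:
  J1 runs 4 units, time = 4
  J2 runs 4 units, time = 8
  J3 runs 4 units, time = 12
  J4 runs 4 units, time = 16
  J1 runs 4 units, time = 20
  J2 runs 4 units, time = 24
  J3 runs 1 units, time = 25
  J4 runs 2 units, time = 27
  J1 runs 3 units, time = 30
  J2 runs 2 units, time = 32
Finish times: [30, 32, 25, 27]
Average turnaround = 114/4 = 28.5

28.5


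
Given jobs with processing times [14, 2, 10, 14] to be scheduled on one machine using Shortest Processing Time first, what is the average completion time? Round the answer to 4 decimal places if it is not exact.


Sort jobs by processing time (SPT order): [2, 10, 14, 14]
Compute completion times sequentially:
  Job 1: processing = 2, completes at 2
  Job 2: processing = 10, completes at 12
  Job 3: processing = 14, completes at 26
  Job 4: processing = 14, completes at 40
Sum of completion times = 80
Average completion time = 80/4 = 20.0

20.0


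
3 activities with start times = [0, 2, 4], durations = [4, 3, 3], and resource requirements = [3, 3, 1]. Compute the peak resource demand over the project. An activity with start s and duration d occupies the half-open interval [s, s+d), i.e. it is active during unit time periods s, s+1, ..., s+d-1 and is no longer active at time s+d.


Each activity i is active on [start_i, start_i + duration_i).
Compute total resource usage per time slot:
  t=0: active resources = [3], total = 3
  t=1: active resources = [3], total = 3
  t=2: active resources = [3, 3], total = 6
  t=3: active resources = [3, 3], total = 6
  t=4: active resources = [3, 1], total = 4
  t=5: active resources = [1], total = 1
  t=6: active resources = [1], total = 1
Peak resource demand = 6

6


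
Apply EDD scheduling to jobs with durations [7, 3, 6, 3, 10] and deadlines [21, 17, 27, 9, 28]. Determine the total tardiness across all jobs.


Sort by due date (EDD order): [(3, 9), (3, 17), (7, 21), (6, 27), (10, 28)]
Compute completion times and tardiness:
  Job 1: p=3, d=9, C=3, tardiness=max(0,3-9)=0
  Job 2: p=3, d=17, C=6, tardiness=max(0,6-17)=0
  Job 3: p=7, d=21, C=13, tardiness=max(0,13-21)=0
  Job 4: p=6, d=27, C=19, tardiness=max(0,19-27)=0
  Job 5: p=10, d=28, C=29, tardiness=max(0,29-28)=1
Total tardiness = 1

1


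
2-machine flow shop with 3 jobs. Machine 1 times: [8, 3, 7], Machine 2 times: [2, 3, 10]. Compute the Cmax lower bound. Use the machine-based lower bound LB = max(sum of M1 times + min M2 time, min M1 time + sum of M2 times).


LB1 = sum(M1 times) + min(M2 times) = 18 + 2 = 20
LB2 = min(M1 times) + sum(M2 times) = 3 + 15 = 18
Lower bound = max(LB1, LB2) = max(20, 18) = 20

20


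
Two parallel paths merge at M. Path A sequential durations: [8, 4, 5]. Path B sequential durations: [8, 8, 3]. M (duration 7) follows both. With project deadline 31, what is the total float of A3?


Forward pass: ES(A3) = sum of predecessors on chain A = 12
EF = ES + duration = 12 + 5 = 17
Backward pass: LF(M) = deadline = 31; LS(M) = 31 - 7 = 24
LF(A3) = LS(M) - sum(successors on chain A) = 24 - 0 = 24
LS = LF - duration = 24 - 5 = 19
Total float = LS - ES = 19 - 12 = 7

7


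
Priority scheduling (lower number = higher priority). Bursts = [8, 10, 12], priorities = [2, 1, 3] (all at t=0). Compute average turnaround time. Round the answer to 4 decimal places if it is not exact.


Sort by priority (ascending = highest first):
Order: [(1, 10), (2, 8), (3, 12)]
Completion times:
  Priority 1, burst=10, C=10
  Priority 2, burst=8, C=18
  Priority 3, burst=12, C=30
Average turnaround = 58/3 = 19.3333

19.3333


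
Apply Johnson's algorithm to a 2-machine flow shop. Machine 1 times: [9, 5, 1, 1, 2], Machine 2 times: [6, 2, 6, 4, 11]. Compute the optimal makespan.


Apply Johnson's rule:
  Group 1 (a <= b): [(3, 1, 6), (4, 1, 4), (5, 2, 11)]
  Group 2 (a > b): [(1, 9, 6), (2, 5, 2)]
Optimal job order: [3, 4, 5, 1, 2]
Schedule:
  Job 3: M1 done at 1, M2 done at 7
  Job 4: M1 done at 2, M2 done at 11
  Job 5: M1 done at 4, M2 done at 22
  Job 1: M1 done at 13, M2 done at 28
  Job 2: M1 done at 18, M2 done at 30
Makespan = 30

30


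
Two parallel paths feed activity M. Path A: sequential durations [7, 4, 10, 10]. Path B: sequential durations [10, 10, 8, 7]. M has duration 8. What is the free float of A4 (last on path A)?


ES(A4) = sum of predecessors on chain A = 21
EF(A4) = ES + duration = 21 + 10 = 31
Successor of A4 is M. ES(M) = max(sum(A), sum(B)) = max(31, 35) = 35
Free float = ES(successor) - EF(current) = 35 - 31 = 4

4


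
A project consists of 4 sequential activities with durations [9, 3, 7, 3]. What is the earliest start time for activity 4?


Activity 4 starts after activities 1 through 3 complete.
Predecessor durations: [9, 3, 7]
ES = 9 + 3 + 7 = 19

19


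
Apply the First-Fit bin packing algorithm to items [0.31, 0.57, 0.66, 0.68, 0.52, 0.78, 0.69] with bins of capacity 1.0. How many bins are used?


Place items sequentially using First-Fit:
  Item 0.31 -> new Bin 1
  Item 0.57 -> Bin 1 (now 0.88)
  Item 0.66 -> new Bin 2
  Item 0.68 -> new Bin 3
  Item 0.52 -> new Bin 4
  Item 0.78 -> new Bin 5
  Item 0.69 -> new Bin 6
Total bins used = 6

6


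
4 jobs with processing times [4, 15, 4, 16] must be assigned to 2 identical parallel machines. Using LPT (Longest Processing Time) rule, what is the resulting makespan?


Sort jobs in decreasing order (LPT): [16, 15, 4, 4]
Assign each job to the least loaded machine:
  Machine 1: jobs [16, 4], load = 20
  Machine 2: jobs [15, 4], load = 19
Makespan = max load = 20

20


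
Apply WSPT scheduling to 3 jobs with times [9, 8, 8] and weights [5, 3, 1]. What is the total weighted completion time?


Compute p/w ratios and sort ascending (WSPT): [(9, 5), (8, 3), (8, 1)]
Compute weighted completion times:
  Job (p=9,w=5): C=9, w*C=5*9=45
  Job (p=8,w=3): C=17, w*C=3*17=51
  Job (p=8,w=1): C=25, w*C=1*25=25
Total weighted completion time = 121

121


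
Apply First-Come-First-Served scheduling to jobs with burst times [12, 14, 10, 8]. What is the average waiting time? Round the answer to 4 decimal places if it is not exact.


FCFS order (as given): [12, 14, 10, 8]
Waiting times:
  Job 1: wait = 0
  Job 2: wait = 12
  Job 3: wait = 26
  Job 4: wait = 36
Sum of waiting times = 74
Average waiting time = 74/4 = 18.5

18.5


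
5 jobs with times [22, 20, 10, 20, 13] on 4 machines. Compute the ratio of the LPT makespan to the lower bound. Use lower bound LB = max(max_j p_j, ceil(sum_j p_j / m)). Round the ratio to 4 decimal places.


LPT order: [22, 20, 20, 13, 10]
Machine loads after assignment: [22, 20, 20, 23]
LPT makespan = 23
Lower bound = max(max_job, ceil(total/4)) = max(22, 22) = 22
Ratio = 23 / 22 = 1.0455

1.0455


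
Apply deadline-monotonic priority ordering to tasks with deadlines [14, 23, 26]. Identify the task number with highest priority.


Sort tasks by relative deadline (ascending):
  Task 1: deadline = 14
  Task 2: deadline = 23
  Task 3: deadline = 26
Priority order (highest first): [1, 2, 3]
Highest priority task = 1

1


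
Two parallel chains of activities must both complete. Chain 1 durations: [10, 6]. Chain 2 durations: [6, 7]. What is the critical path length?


Path A total = 10 + 6 = 16
Path B total = 6 + 7 = 13
Critical path = longest path = max(16, 13) = 16

16


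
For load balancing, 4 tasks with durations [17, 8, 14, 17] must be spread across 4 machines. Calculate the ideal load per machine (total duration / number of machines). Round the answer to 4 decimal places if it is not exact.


Total processing time = 17 + 8 + 14 + 17 = 56
Number of machines = 4
Ideal balanced load = 56 / 4 = 14.0

14.0


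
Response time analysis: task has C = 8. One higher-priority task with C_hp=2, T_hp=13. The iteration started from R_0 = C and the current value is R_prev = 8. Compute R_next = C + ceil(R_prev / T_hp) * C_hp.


R_next = C + ceil(R_prev / T_hp) * C_hp
ceil(8 / 13) = ceil(0.6154) = 1
Interference = 1 * 2 = 2
R_next = 8 + 2 = 10

10


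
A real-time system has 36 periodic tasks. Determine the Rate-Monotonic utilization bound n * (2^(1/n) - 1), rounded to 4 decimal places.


Compute 2^(1/36) = 1.0194406437
Subtract 1: 1.0194406437 - 1 = 0.0194406437
Multiply by n: 36 * 0.0194406437 = 0.6998631732
Round to 4 dp: 0.6999

0.6999


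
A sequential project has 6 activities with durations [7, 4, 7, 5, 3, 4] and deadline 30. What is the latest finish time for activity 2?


LF(activity 2) = deadline - sum of successor durations
Successors: activities 3 through 6 with durations [7, 5, 3, 4]
Sum of successor durations = 19
LF = 30 - 19 = 11

11


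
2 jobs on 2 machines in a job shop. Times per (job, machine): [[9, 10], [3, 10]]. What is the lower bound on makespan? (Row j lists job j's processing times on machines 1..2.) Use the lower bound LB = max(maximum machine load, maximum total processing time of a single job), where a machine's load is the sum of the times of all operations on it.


Machine loads:
  Machine 1: 9 + 3 = 12
  Machine 2: 10 + 10 = 20
Max machine load = 20
Job totals:
  Job 1: 19
  Job 2: 13
Max job total = 19
Lower bound = max(20, 19) = 20

20


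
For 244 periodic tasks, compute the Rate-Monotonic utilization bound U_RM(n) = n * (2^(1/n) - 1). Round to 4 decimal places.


Compute 2^(1/244) = 1.0028448059
Subtract 1: 1.0028448059 - 1 = 0.0028448059
Multiply by n: 244 * 0.0028448059 = 0.6941326396
Round to 4 dp: 0.6941

0.6941


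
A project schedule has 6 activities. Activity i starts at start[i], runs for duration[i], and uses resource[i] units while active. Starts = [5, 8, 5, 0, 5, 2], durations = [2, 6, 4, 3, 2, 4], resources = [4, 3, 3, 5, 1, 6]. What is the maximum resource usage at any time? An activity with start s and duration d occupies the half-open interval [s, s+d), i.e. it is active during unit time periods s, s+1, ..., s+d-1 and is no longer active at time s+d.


Each activity i is active on [start_i, start_i + duration_i).
Compute total resource usage per time slot:
  t=0: active resources = [5], total = 5
  t=1: active resources = [5], total = 5
  t=2: active resources = [5, 6], total = 11
  t=3: active resources = [6], total = 6
  t=4: active resources = [6], total = 6
  t=5: active resources = [4, 3, 1, 6], total = 14
  t=6: active resources = [4, 3, 1], total = 8
  t=7: active resources = [3], total = 3
  t=8: active resources = [3, 3], total = 6
  t=9: active resources = [3], total = 3
  t=10: active resources = [3], total = 3
  t=11: active resources = [3], total = 3
  t=12: active resources = [3], total = 3
  t=13: active resources = [3], total = 3
Peak resource demand = 14

14


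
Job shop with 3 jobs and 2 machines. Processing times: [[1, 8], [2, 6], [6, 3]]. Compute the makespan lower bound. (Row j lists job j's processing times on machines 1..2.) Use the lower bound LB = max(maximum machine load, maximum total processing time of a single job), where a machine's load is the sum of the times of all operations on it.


Machine loads:
  Machine 1: 1 + 2 + 6 = 9
  Machine 2: 8 + 6 + 3 = 17
Max machine load = 17
Job totals:
  Job 1: 9
  Job 2: 8
  Job 3: 9
Max job total = 9
Lower bound = max(17, 9) = 17

17


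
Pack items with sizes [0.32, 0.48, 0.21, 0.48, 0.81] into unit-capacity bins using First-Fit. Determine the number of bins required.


Place items sequentially using First-Fit:
  Item 0.32 -> new Bin 1
  Item 0.48 -> Bin 1 (now 0.8)
  Item 0.21 -> new Bin 2
  Item 0.48 -> Bin 2 (now 0.69)
  Item 0.81 -> new Bin 3
Total bins used = 3

3


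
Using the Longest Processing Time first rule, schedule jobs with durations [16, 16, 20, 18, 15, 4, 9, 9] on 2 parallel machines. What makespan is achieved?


Sort jobs in decreasing order (LPT): [20, 18, 16, 16, 15, 9, 9, 4]
Assign each job to the least loaded machine:
  Machine 1: jobs [20, 16, 9, 9], load = 54
  Machine 2: jobs [18, 16, 15, 4], load = 53
Makespan = max load = 54

54


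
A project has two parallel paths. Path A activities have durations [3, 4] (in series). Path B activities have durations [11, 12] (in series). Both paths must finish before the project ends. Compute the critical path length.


Path A total = 3 + 4 = 7
Path B total = 11 + 12 = 23
Critical path = longest path = max(7, 23) = 23

23


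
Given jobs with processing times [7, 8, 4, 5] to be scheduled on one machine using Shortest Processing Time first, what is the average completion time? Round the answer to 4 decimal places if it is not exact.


Sort jobs by processing time (SPT order): [4, 5, 7, 8]
Compute completion times sequentially:
  Job 1: processing = 4, completes at 4
  Job 2: processing = 5, completes at 9
  Job 3: processing = 7, completes at 16
  Job 4: processing = 8, completes at 24
Sum of completion times = 53
Average completion time = 53/4 = 13.25

13.25


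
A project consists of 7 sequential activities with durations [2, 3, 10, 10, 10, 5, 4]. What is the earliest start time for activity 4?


Activity 4 starts after activities 1 through 3 complete.
Predecessor durations: [2, 3, 10]
ES = 2 + 3 + 10 = 15

15


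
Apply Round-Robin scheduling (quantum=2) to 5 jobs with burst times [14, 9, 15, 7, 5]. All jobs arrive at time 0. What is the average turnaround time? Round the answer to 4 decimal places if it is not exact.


Time quantum = 2
Execution trace:
  J1 runs 2 units, time = 2
  J2 runs 2 units, time = 4
  J3 runs 2 units, time = 6
  J4 runs 2 units, time = 8
  J5 runs 2 units, time = 10
  J1 runs 2 units, time = 12
  J2 runs 2 units, time = 14
  J3 runs 2 units, time = 16
  J4 runs 2 units, time = 18
  J5 runs 2 units, time = 20
  J1 runs 2 units, time = 22
  J2 runs 2 units, time = 24
  J3 runs 2 units, time = 26
  J4 runs 2 units, time = 28
  J5 runs 1 units, time = 29
  J1 runs 2 units, time = 31
  J2 runs 2 units, time = 33
  J3 runs 2 units, time = 35
  J4 runs 1 units, time = 36
  J1 runs 2 units, time = 38
  J2 runs 1 units, time = 39
  J3 runs 2 units, time = 41
  J1 runs 2 units, time = 43
  J3 runs 2 units, time = 45
  J1 runs 2 units, time = 47
  J3 runs 2 units, time = 49
  J3 runs 1 units, time = 50
Finish times: [47, 39, 50, 36, 29]
Average turnaround = 201/5 = 40.2

40.2


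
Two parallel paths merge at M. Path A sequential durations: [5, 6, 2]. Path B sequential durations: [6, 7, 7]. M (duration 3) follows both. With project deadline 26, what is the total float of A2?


Forward pass: ES(A2) = sum of predecessors on chain A = 5
EF = ES + duration = 5 + 6 = 11
Backward pass: LF(M) = deadline = 26; LS(M) = 26 - 3 = 23
LF(A2) = LS(M) - sum(successors on chain A) = 23 - 2 = 21
LS = LF - duration = 21 - 6 = 15
Total float = LS - ES = 15 - 5 = 10

10


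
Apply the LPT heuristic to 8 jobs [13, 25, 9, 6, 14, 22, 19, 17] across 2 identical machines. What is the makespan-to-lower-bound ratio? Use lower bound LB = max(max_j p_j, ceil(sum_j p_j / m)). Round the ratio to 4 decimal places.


LPT order: [25, 22, 19, 17, 14, 13, 9, 6]
Machine loads after assignment: [64, 61]
LPT makespan = 64
Lower bound = max(max_job, ceil(total/2)) = max(25, 63) = 63
Ratio = 64 / 63 = 1.0159

1.0159


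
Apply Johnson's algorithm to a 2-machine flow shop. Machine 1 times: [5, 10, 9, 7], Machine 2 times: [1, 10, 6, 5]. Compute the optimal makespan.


Apply Johnson's rule:
  Group 1 (a <= b): [(2, 10, 10)]
  Group 2 (a > b): [(3, 9, 6), (4, 7, 5), (1, 5, 1)]
Optimal job order: [2, 3, 4, 1]
Schedule:
  Job 2: M1 done at 10, M2 done at 20
  Job 3: M1 done at 19, M2 done at 26
  Job 4: M1 done at 26, M2 done at 31
  Job 1: M1 done at 31, M2 done at 32
Makespan = 32

32


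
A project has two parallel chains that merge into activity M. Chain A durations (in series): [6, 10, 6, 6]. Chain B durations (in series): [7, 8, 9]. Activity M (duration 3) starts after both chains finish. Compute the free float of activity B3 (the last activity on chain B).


ES(B3) = sum of predecessors on chain B = 15
EF(B3) = ES + duration = 15 + 9 = 24
Successor of B3 is M. ES(M) = max(sum(A), sum(B)) = max(28, 24) = 28
Free float = ES(successor) - EF(current) = 28 - 24 = 4

4


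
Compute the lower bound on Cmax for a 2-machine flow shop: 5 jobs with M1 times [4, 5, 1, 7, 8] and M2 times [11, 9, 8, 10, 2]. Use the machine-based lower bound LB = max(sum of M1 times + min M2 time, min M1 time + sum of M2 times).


LB1 = sum(M1 times) + min(M2 times) = 25 + 2 = 27
LB2 = min(M1 times) + sum(M2 times) = 1 + 40 = 41
Lower bound = max(LB1, LB2) = max(27, 41) = 41

41


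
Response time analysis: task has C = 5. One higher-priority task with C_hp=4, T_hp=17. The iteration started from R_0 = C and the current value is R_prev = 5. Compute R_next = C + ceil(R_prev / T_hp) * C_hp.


R_next = C + ceil(R_prev / T_hp) * C_hp
ceil(5 / 17) = ceil(0.2941) = 1
Interference = 1 * 4 = 4
R_next = 5 + 4 = 9

9


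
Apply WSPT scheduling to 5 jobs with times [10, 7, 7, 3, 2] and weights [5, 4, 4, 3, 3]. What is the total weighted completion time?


Compute p/w ratios and sort ascending (WSPT): [(2, 3), (3, 3), (7, 4), (7, 4), (10, 5)]
Compute weighted completion times:
  Job (p=2,w=3): C=2, w*C=3*2=6
  Job (p=3,w=3): C=5, w*C=3*5=15
  Job (p=7,w=4): C=12, w*C=4*12=48
  Job (p=7,w=4): C=19, w*C=4*19=76
  Job (p=10,w=5): C=29, w*C=5*29=145
Total weighted completion time = 290

290


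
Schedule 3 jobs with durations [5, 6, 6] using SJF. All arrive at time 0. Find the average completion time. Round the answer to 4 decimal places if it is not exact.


SJF order (ascending): [5, 6, 6]
Completion times:
  Job 1: burst=5, C=5
  Job 2: burst=6, C=11
  Job 3: burst=6, C=17
Average completion = 33/3 = 11.0

11.0


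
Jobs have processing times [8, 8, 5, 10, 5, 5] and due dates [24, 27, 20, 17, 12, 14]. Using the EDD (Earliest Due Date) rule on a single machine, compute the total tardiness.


Sort by due date (EDD order): [(5, 12), (5, 14), (10, 17), (5, 20), (8, 24), (8, 27)]
Compute completion times and tardiness:
  Job 1: p=5, d=12, C=5, tardiness=max(0,5-12)=0
  Job 2: p=5, d=14, C=10, tardiness=max(0,10-14)=0
  Job 3: p=10, d=17, C=20, tardiness=max(0,20-17)=3
  Job 4: p=5, d=20, C=25, tardiness=max(0,25-20)=5
  Job 5: p=8, d=24, C=33, tardiness=max(0,33-24)=9
  Job 6: p=8, d=27, C=41, tardiness=max(0,41-27)=14
Total tardiness = 31

31


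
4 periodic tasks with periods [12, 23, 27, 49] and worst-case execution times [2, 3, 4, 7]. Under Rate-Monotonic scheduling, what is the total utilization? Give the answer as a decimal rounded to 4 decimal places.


Compute individual utilizations (exact fractions):
  Task 1: C/T = 2/12 = 1/6 (approx. 0.1667)
  Task 2: C/T = 3/23 (approx. 0.1304)
  Task 3: C/T = 4/27 (approx. 0.1481)
  Task 4: C/T = 7/49 = 1/7 (approx. 0.1429)
Total utilization U = 1/6 + 3/23 + 4/27 + 1/7 = 5113/8694
Rounded to 4 decimal places: U = 0.5881
RM (Liu & Layland) bound for 4 tasks = 0.756828; compare with U = 5113/8694 (approx. 0.588107)
U <= bound, so schedulable by RM sufficient condition.

0.5881


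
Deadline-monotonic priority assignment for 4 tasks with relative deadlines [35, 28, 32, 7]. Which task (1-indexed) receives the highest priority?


Sort tasks by relative deadline (ascending):
  Task 4: deadline = 7
  Task 2: deadline = 28
  Task 3: deadline = 32
  Task 1: deadline = 35
Priority order (highest first): [4, 2, 3, 1]
Highest priority task = 4

4


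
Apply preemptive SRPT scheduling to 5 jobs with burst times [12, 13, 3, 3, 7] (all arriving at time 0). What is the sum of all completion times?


Since all jobs arrive at t=0, SRPT equals SPT ordering.
SPT order: [3, 3, 7, 12, 13]
Completion times:
  Job 1: p=3, C=3
  Job 2: p=3, C=6
  Job 3: p=7, C=13
  Job 4: p=12, C=25
  Job 5: p=13, C=38
Total completion time = 3 + 6 + 13 + 25 + 38 = 85

85


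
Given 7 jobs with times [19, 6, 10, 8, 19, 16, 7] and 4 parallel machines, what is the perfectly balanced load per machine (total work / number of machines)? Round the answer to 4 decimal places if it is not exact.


Total processing time = 19 + 6 + 10 + 8 + 19 + 16 + 7 = 85
Number of machines = 4
Ideal balanced load = 85 / 4 = 21.25

21.25


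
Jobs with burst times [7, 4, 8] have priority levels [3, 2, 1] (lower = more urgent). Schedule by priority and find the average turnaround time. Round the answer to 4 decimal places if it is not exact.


Sort by priority (ascending = highest first):
Order: [(1, 8), (2, 4), (3, 7)]
Completion times:
  Priority 1, burst=8, C=8
  Priority 2, burst=4, C=12
  Priority 3, burst=7, C=19
Average turnaround = 39/3 = 13.0

13.0


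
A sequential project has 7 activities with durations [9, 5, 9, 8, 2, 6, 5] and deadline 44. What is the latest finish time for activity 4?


LF(activity 4) = deadline - sum of successor durations
Successors: activities 5 through 7 with durations [2, 6, 5]
Sum of successor durations = 13
LF = 44 - 13 = 31

31


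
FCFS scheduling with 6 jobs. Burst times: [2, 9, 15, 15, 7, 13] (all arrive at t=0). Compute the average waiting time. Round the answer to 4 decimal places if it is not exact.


FCFS order (as given): [2, 9, 15, 15, 7, 13]
Waiting times:
  Job 1: wait = 0
  Job 2: wait = 2
  Job 3: wait = 11
  Job 4: wait = 26
  Job 5: wait = 41
  Job 6: wait = 48
Sum of waiting times = 128
Average waiting time = 128/6 = 21.3333

21.3333


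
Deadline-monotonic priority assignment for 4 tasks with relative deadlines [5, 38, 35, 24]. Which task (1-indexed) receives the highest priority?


Sort tasks by relative deadline (ascending):
  Task 1: deadline = 5
  Task 4: deadline = 24
  Task 3: deadline = 35
  Task 2: deadline = 38
Priority order (highest first): [1, 4, 3, 2]
Highest priority task = 1

1


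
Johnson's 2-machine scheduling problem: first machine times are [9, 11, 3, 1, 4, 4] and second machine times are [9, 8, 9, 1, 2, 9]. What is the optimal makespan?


Apply Johnson's rule:
  Group 1 (a <= b): [(4, 1, 1), (3, 3, 9), (6, 4, 9), (1, 9, 9)]
  Group 2 (a > b): [(2, 11, 8), (5, 4, 2)]
Optimal job order: [4, 3, 6, 1, 2, 5]
Schedule:
  Job 4: M1 done at 1, M2 done at 2
  Job 3: M1 done at 4, M2 done at 13
  Job 6: M1 done at 8, M2 done at 22
  Job 1: M1 done at 17, M2 done at 31
  Job 2: M1 done at 28, M2 done at 39
  Job 5: M1 done at 32, M2 done at 41
Makespan = 41

41


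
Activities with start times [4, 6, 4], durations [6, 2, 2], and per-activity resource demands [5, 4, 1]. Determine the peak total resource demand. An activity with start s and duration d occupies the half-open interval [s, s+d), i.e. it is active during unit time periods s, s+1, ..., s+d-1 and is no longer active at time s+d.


Each activity i is active on [start_i, start_i + duration_i).
Compute total resource usage per time slot:
  t=0: active resources = [], total = 0
  t=1: active resources = [], total = 0
  t=2: active resources = [], total = 0
  t=3: active resources = [], total = 0
  t=4: active resources = [5, 1], total = 6
  t=5: active resources = [5, 1], total = 6
  t=6: active resources = [5, 4], total = 9
  t=7: active resources = [5, 4], total = 9
  t=8: active resources = [5], total = 5
  t=9: active resources = [5], total = 5
Peak resource demand = 9

9


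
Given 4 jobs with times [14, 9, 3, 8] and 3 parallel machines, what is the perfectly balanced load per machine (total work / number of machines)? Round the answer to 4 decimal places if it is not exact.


Total processing time = 14 + 9 + 3 + 8 = 34
Number of machines = 3
Ideal balanced load = 34 / 3 = 11.3333

11.3333


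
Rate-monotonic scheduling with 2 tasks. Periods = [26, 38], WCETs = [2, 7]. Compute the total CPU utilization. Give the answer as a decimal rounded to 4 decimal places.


Compute individual utilizations (exact fractions):
  Task 1: C/T = 2/26 = 1/13 (approx. 0.0769)
  Task 2: C/T = 7/38 (approx. 0.1842)
Total utilization U = 1/13 + 7/38 = 129/494
Rounded to 4 decimal places: U = 0.2611
RM (Liu & Layland) bound for 2 tasks = 0.828427; compare with U = 129/494 (approx. 0.261134)
U <= bound, so schedulable by RM sufficient condition.

0.2611


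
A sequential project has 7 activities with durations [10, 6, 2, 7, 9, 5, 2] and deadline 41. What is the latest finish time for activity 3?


LF(activity 3) = deadline - sum of successor durations
Successors: activities 4 through 7 with durations [7, 9, 5, 2]
Sum of successor durations = 23
LF = 41 - 23 = 18

18


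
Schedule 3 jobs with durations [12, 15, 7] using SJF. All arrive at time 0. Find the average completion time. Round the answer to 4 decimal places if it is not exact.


SJF order (ascending): [7, 12, 15]
Completion times:
  Job 1: burst=7, C=7
  Job 2: burst=12, C=19
  Job 3: burst=15, C=34
Average completion = 60/3 = 20.0

20.0


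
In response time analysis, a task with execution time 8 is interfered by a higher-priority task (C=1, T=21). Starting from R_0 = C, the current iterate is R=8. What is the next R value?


R_next = C + ceil(R_prev / T_hp) * C_hp
ceil(8 / 21) = ceil(0.381) = 1
Interference = 1 * 1 = 1
R_next = 8 + 1 = 9

9


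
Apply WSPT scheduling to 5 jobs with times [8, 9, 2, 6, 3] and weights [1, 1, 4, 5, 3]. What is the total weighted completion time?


Compute p/w ratios and sort ascending (WSPT): [(2, 4), (3, 3), (6, 5), (8, 1), (9, 1)]
Compute weighted completion times:
  Job (p=2,w=4): C=2, w*C=4*2=8
  Job (p=3,w=3): C=5, w*C=3*5=15
  Job (p=6,w=5): C=11, w*C=5*11=55
  Job (p=8,w=1): C=19, w*C=1*19=19
  Job (p=9,w=1): C=28, w*C=1*28=28
Total weighted completion time = 125

125


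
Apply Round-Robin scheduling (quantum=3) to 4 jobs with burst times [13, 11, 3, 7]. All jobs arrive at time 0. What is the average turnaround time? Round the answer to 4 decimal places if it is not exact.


Time quantum = 3
Execution trace:
  J1 runs 3 units, time = 3
  J2 runs 3 units, time = 6
  J3 runs 3 units, time = 9
  J4 runs 3 units, time = 12
  J1 runs 3 units, time = 15
  J2 runs 3 units, time = 18
  J4 runs 3 units, time = 21
  J1 runs 3 units, time = 24
  J2 runs 3 units, time = 27
  J4 runs 1 units, time = 28
  J1 runs 3 units, time = 31
  J2 runs 2 units, time = 33
  J1 runs 1 units, time = 34
Finish times: [34, 33, 9, 28]
Average turnaround = 104/4 = 26.0

26.0


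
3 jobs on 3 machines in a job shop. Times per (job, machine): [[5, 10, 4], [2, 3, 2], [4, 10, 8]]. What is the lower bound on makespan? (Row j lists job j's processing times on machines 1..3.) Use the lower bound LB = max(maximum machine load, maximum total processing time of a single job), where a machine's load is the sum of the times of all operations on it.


Machine loads:
  Machine 1: 5 + 2 + 4 = 11
  Machine 2: 10 + 3 + 10 = 23
  Machine 3: 4 + 2 + 8 = 14
Max machine load = 23
Job totals:
  Job 1: 19
  Job 2: 7
  Job 3: 22
Max job total = 22
Lower bound = max(23, 22) = 23

23


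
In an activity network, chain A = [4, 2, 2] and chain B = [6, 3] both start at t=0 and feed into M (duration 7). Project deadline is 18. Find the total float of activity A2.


Forward pass: ES(A2) = sum of predecessors on chain A = 4
EF = ES + duration = 4 + 2 = 6
Backward pass: LF(M) = deadline = 18; LS(M) = 18 - 7 = 11
LF(A2) = LS(M) - sum(successors on chain A) = 11 - 2 = 9
LS = LF - duration = 9 - 2 = 7
Total float = LS - ES = 7 - 4 = 3

3


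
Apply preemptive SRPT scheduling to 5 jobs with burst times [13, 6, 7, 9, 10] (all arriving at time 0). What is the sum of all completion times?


Since all jobs arrive at t=0, SRPT equals SPT ordering.
SPT order: [6, 7, 9, 10, 13]
Completion times:
  Job 1: p=6, C=6
  Job 2: p=7, C=13
  Job 3: p=9, C=22
  Job 4: p=10, C=32
  Job 5: p=13, C=45
Total completion time = 6 + 13 + 22 + 32 + 45 = 118

118


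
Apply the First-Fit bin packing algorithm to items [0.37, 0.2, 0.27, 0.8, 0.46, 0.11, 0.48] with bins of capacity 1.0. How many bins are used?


Place items sequentially using First-Fit:
  Item 0.37 -> new Bin 1
  Item 0.2 -> Bin 1 (now 0.57)
  Item 0.27 -> Bin 1 (now 0.84)
  Item 0.8 -> new Bin 2
  Item 0.46 -> new Bin 3
  Item 0.11 -> Bin 1 (now 0.95)
  Item 0.48 -> Bin 3 (now 0.94)
Total bins used = 3

3


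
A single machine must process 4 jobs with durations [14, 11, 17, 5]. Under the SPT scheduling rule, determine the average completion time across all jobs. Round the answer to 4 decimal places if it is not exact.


Sort jobs by processing time (SPT order): [5, 11, 14, 17]
Compute completion times sequentially:
  Job 1: processing = 5, completes at 5
  Job 2: processing = 11, completes at 16
  Job 3: processing = 14, completes at 30
  Job 4: processing = 17, completes at 47
Sum of completion times = 98
Average completion time = 98/4 = 24.5

24.5


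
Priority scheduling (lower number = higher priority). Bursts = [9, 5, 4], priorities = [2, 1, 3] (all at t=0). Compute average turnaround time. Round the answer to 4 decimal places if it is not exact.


Sort by priority (ascending = highest first):
Order: [(1, 5), (2, 9), (3, 4)]
Completion times:
  Priority 1, burst=5, C=5
  Priority 2, burst=9, C=14
  Priority 3, burst=4, C=18
Average turnaround = 37/3 = 12.3333

12.3333


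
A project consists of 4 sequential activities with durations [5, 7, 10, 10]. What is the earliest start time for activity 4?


Activity 4 starts after activities 1 through 3 complete.
Predecessor durations: [5, 7, 10]
ES = 5 + 7 + 10 = 22

22


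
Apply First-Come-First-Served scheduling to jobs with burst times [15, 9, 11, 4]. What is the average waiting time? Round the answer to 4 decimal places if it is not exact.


FCFS order (as given): [15, 9, 11, 4]
Waiting times:
  Job 1: wait = 0
  Job 2: wait = 15
  Job 3: wait = 24
  Job 4: wait = 35
Sum of waiting times = 74
Average waiting time = 74/4 = 18.5

18.5


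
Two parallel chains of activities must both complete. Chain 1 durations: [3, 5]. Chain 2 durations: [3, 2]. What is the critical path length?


Path A total = 3 + 5 = 8
Path B total = 3 + 2 = 5
Critical path = longest path = max(8, 5) = 8

8


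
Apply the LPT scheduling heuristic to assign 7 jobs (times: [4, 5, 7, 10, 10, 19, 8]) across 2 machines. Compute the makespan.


Sort jobs in decreasing order (LPT): [19, 10, 10, 8, 7, 5, 4]
Assign each job to the least loaded machine:
  Machine 1: jobs [19, 8, 5], load = 32
  Machine 2: jobs [10, 10, 7, 4], load = 31
Makespan = max load = 32

32


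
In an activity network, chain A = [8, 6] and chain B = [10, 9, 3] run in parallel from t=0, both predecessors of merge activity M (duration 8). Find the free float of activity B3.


ES(B3) = sum of predecessors on chain B = 19
EF(B3) = ES + duration = 19 + 3 = 22
Successor of B3 is M. ES(M) = max(sum(A), sum(B)) = max(14, 22) = 22
Free float = ES(successor) - EF(current) = 22 - 22 = 0

0


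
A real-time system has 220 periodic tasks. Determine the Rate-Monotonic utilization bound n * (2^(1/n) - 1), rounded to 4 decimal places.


Compute 2^(1/220) = 1.0031556376
Subtract 1: 1.0031556376 - 1 = 0.0031556376
Multiply by n: 220 * 0.0031556376 = 0.6942402720
Round to 4 dp: 0.6942

0.6942


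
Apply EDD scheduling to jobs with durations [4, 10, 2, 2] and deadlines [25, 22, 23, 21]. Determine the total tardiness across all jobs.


Sort by due date (EDD order): [(2, 21), (10, 22), (2, 23), (4, 25)]
Compute completion times and tardiness:
  Job 1: p=2, d=21, C=2, tardiness=max(0,2-21)=0
  Job 2: p=10, d=22, C=12, tardiness=max(0,12-22)=0
  Job 3: p=2, d=23, C=14, tardiness=max(0,14-23)=0
  Job 4: p=4, d=25, C=18, tardiness=max(0,18-25)=0
Total tardiness = 0

0


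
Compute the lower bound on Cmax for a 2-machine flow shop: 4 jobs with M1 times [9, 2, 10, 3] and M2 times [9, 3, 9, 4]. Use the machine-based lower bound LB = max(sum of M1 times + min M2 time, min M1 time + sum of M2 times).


LB1 = sum(M1 times) + min(M2 times) = 24 + 3 = 27
LB2 = min(M1 times) + sum(M2 times) = 2 + 25 = 27
Lower bound = max(LB1, LB2) = max(27, 27) = 27

27


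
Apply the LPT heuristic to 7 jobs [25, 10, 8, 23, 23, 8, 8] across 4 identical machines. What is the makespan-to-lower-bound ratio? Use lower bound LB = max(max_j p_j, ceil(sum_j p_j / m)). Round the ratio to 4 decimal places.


LPT order: [25, 23, 23, 10, 8, 8, 8]
Machine loads after assignment: [25, 31, 23, 26]
LPT makespan = 31
Lower bound = max(max_job, ceil(total/4)) = max(25, 27) = 27
Ratio = 31 / 27 = 1.1481

1.1481


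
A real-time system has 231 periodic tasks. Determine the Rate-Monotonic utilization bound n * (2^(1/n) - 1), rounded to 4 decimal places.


Compute 2^(1/231) = 1.0030051436
Subtract 1: 1.0030051436 - 1 = 0.0030051436
Multiply by n: 231 * 0.0030051436 = 0.6941881716
Round to 4 dp: 0.6942

0.6942


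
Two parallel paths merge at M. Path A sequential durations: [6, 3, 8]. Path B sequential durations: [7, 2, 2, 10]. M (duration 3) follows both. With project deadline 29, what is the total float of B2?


Forward pass: ES(B2) = sum of predecessors on chain B = 7
EF = ES + duration = 7 + 2 = 9
Backward pass: LF(M) = deadline = 29; LS(M) = 29 - 3 = 26
LF(B2) = LS(M) - sum(successors on chain B) = 26 - 12 = 14
LS = LF - duration = 14 - 2 = 12
Total float = LS - ES = 12 - 7 = 5

5


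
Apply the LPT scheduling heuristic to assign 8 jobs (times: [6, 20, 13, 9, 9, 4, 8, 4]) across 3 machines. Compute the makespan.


Sort jobs in decreasing order (LPT): [20, 13, 9, 9, 8, 6, 4, 4]
Assign each job to the least loaded machine:
  Machine 1: jobs [20, 4], load = 24
  Machine 2: jobs [13, 8, 4], load = 25
  Machine 3: jobs [9, 9, 6], load = 24
Makespan = max load = 25

25
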